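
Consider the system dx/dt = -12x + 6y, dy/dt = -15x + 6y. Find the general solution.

Coefficient matrix A = [[-12, 6], [-15, 6]].
Characteristic polynomial det(A - λI) = λ^2 + 6λ + 18 = 0.
Eigenvalues λ = -3 ± 3i (complex conjugate pair).
For λ=-3+3i: an eigenvector is (1,2) - i(1,1) = (1 - i, 2 - i).
A real fundamental pair from Re and Im of e^((-3+3i)t)v: X_1 = e^(-3t)(cos(3t)·(1,2) + sin(3t)·(1,1)), X_2 = e^(-3t)(sin(3t)·(1,2) - cos(3t)·(1,1)).
General solution: c_1X_1 + c_2X_2.

x(t) = c_1e^(-3t)sin(3t) + c_1e^(-3t)cos(3t) + c_2e^(-3t)sin(3t) - c_2e^(-3t)cos(3t), y(t) = c_1e^(-3t)sin(3t) + 2c_1e^(-3t)cos(3t) + 2c_2e^(-3t)sin(3t) - c_2e^(-3t)cos(3t)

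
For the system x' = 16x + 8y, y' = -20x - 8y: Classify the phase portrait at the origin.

A = [[16,8],[-20,-8]]; det(A-λI) = λ^2 - 8λ + 32.
λ = 4 ± 4i: positive real part.

unstable spiral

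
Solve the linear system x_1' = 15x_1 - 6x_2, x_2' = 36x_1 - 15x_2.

x_1(t) = c_1e^(3t) + c_2e^(-3t), x_2(t) = 2c_1e^(3t) + 3c_2e^(-3t)

Coefficient matrix A = [[15, -6], [36, -15]].
Characteristic polynomial det(A - λI) = λ^2 - 9 = 0.
Eigenvalues λ = 3, -3.
For λ=3: (A-λI) row 1 is [12, -6], so an eigenvector is (1, 2).
For λ=-3: (A-λI) row 1 is [18, -6], so an eigenvector is (1, 3).
General solution: c_1e^(3t)(1,2) + c_2e^(-3t)(1,3).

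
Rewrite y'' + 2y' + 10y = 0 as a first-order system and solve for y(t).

Let x_1 = y, x_2 = y'. Then x_1' = x_2 and x_2' = -10x_1 - 2x_2.
A = [[0,1],[-10,-2]]; det(A-λI) = λ^2 + 2λ + 10.
Eigenvalues λ = -1 ± 3i.

y(t) = c_1e^(-t)cos(3t) + c_2e^(-t)sin(3t)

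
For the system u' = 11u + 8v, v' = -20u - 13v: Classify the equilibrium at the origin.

stable spiral

A = [[11,8],[-20,-13]]; det(A-λI) = λ^2 + 2λ + 17.
λ = -1 ± 4i: negative real part.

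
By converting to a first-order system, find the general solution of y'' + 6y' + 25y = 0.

y(t) = C_1e^(-3t)cos(4t) + C_2e^(-3t)sin(4t)

Let x_1 = y, x_2 = y'. Then x_1' = x_2 and x_2' = -25x_1 - 6x_2.
A = [[0,1],[-25,-6]]; det(A-λI) = λ^2 + 6λ + 25.
Eigenvalues λ = -3 ± 4i.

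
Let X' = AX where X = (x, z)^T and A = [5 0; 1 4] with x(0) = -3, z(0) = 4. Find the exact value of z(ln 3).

A = [[5,0],[1,4]]; eigenvalues λ = 5, 4.
Eigenvectors: (1,1) for λ=5, (0,-1) for λ=4.
From the initial condition, c_1 = -3, c_2 = -7.
z(ln 3) = (-3)(3^5)(1) + (-7)(3^4)(-1) = -162.

-162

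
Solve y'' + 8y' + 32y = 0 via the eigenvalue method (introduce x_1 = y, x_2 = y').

Let x_1 = y, x_2 = y'. Then x_1' = x_2 and x_2' = -32x_1 - 8x_2.
A = [[0,1],[-32,-8]]; det(A-λI) = λ^2 + 8λ + 32.
Eigenvalues λ = -4 ± 4i.

y(t) = c_1e^(-4t)cos(4t) + c_2e^(-4t)sin(4t)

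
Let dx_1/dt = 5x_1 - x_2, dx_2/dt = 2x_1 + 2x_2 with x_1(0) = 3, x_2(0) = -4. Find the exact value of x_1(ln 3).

621

A = [[5,-1],[2,2]]; eigenvalues λ = 3, 4.
Eigenvectors: (1,2) for λ=3, (1,1) for λ=4.
From the initial condition, c_1 = -7, c_2 = 10.
x_1(ln 3) = (-7)(3^3)(1) + (10)(3^4)(1) = 621.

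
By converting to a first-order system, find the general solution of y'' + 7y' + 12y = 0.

Let x_1 = y, x_2 = y'. Then x_1' = x_2 and x_2' = -12x_1 - 7x_2.
A = [[0,1],[-12,-7]]; det(A-λI) = λ^2 + 7λ + 12.
Eigenvalues λ = -4, -3 with eigenvectors (1,-4), (1,-3).

y(t) = K_1e^(-4t) + K_2e^(-3t)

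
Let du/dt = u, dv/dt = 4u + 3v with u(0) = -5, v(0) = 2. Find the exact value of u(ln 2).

-10

A = [[1,0],[4,3]]; eigenvalues λ = 3, 1.
Eigenvectors: (0,1) for λ=3, (1,-2) for λ=1.
From the initial condition, c_1 = -8, c_2 = -5.
u(ln 2) = (-8)(2^3)(0) + (-5)(2^1)(1) = -10.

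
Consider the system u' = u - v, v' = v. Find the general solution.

Coefficient matrix A = [[1, -1], [0, 1]].
Characteristic polynomial det(A - λI) = λ^2 - 2λ + 1 = 0.
Single eigenvalue λ = 1 with algebraic multiplicity 2.
Eigenvector v = (1,0); generalized eigenvector w with (A-λI)w=v is (1,-1).
General solution: e^(t)[K_1·v + K_2·(t·v + w)].

u(t) = K_1e^(t) + K_2te^(t) + K_2e^(t), v(t) = -K_2e^(t)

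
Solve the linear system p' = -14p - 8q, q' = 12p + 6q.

Coefficient matrix A = [[-14, -8], [12, 6]].
Characteristic polynomial det(A - λI) = λ^2 + 8λ + 12 = 0.
Eigenvalues λ = -6, -2.
For λ=-6: (A-λI) row 1 is [-8, -8], so an eigenvector is (-1, 1).
For λ=-2: (A-λI) row 1 is [-12, -8], so an eigenvector is (-2, 3).
General solution: K_1e^(-6t)(-1,1) + K_2e^(-2t)(-2,3).

p(t) = -K_1e^(-6t) - 2K_2e^(-2t), q(t) = K_1e^(-6t) + 3K_2e^(-2t)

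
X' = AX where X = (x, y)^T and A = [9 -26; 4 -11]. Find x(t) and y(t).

Coefficient matrix A = [[9, -26], [4, -11]].
Characteristic polynomial det(A - λI) = λ^2 + 2λ + 5 = 0.
Eigenvalues λ = -1 ± 2i (complex conjugate pair).
For λ=-1+2i: an eigenvector is (-3,-1) - i(-2,-1) = (-3 + 2i, -1 + i).
A real fundamental pair from Re and Im of e^((-1+2i)t)v: X_1 = e^(-t)(cos(2t)·(-3,-1) + sin(2t)·(-2,-1)), X_2 = e^(-t)(sin(2t)·(-3,-1) - cos(2t)·(-2,-1)).
General solution: c_1X_1 + c_2X_2.

x(t) = -2c_1e^(-t)sin(2t) - 3c_1e^(-t)cos(2t) - 3c_2e^(-t)sin(2t) + 2c_2e^(-t)cos(2t), y(t) = -c_1e^(-t)sin(2t) - c_1e^(-t)cos(2t) - c_2e^(-t)sin(2t) + c_2e^(-t)cos(2t)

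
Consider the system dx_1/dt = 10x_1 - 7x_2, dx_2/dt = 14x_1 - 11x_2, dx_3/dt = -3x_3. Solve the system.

Coefficient matrix A = [[10, -7, 0], [14, -11, 0], [0, 0, -3]].
det(A - λI) = 0 gives eigenvalues λ = -4, 3, -3.
For λ=-4: eigenvector (-1,-2,0).
For λ=3: eigenvector (1,1,0).
For λ=-3: eigenvector (0,0,1).
General solution: K_1e^(-4t)(-1,-2,0) + K_2e^(3t)(1,1,0) + K_3e^(-3t)(0,0,1).

x_1(t) = -K_1e^(-4t) + K_2e^(3t), x_2(t) = -2K_1e^(-4t) + K_2e^(3t), x_3(t) = K_3e^(-3t)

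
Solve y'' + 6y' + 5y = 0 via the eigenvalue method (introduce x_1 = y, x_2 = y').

y(t) = C_1e^(-t) + C_2e^(-5t)

Let x_1 = y, x_2 = y'. Then x_1' = x_2 and x_2' = -5x_1 - 6x_2.
A = [[0,1],[-5,-6]]; det(A-λI) = λ^2 + 6λ + 5.
Eigenvalues λ = -1, -5 with eigenvectors (1,-1), (1,-5).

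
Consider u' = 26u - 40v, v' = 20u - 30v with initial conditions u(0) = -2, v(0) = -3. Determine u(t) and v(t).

u(t) = 16e^(-2t)sin(4t) - 2e^(-2t)cos(4t), v(t) = 11e^(-2t)sin(4t) - 3e^(-2t)cos(4t)

Coefficient matrix A = [[26, -40], [20, -30]].
Characteristic polynomial det(A - λI) = λ^2 + 4λ + 20 = 0.
Eigenvalues λ = -2 ± 4i (complex conjugate pair).
For λ=-2+4i: an eigenvector is (1,1) - i(-3,-2) = (1 + 3i, 1 + 2i).
A real fundamental pair from Re and Im of e^((-2+4i)t)v: X_1 = e^(-2t)(cos(4t)·(1,1) + sin(4t)·(-3,-2)), X_2 = e^(-2t)(sin(4t)·(1,1) - cos(4t)·(-3,-2)).
General solution: c_1X_1 + c_2X_2.
Applying u(0)=-2, v(0)=-3 gives c_1=-5, c_2=1.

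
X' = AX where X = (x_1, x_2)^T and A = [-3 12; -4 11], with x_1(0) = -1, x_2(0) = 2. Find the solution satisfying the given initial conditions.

x_1(t) = 15e^(5t) - 16e^(3t), x_2(t) = 10e^(5t) - 8e^(3t)

Coefficient matrix A = [[-3, 12], [-4, 11]].
Characteristic polynomial det(A - λI) = λ^2 - 8λ + 15 = 0.
Eigenvalues λ = 3, 5.
For λ=3: (A-λI) row 1 is [-6, 12], so an eigenvector is (-2, -1).
For λ=5: (A-λI) row 1 is [-8, 12], so an eigenvector is (3, 2).
General solution: C_1e^(3t)(-2,-1) + C_2e^(5t)(3,2).
Applying x_1(0)=-1, x_2(0)=2 gives C_1=8, C_2=5.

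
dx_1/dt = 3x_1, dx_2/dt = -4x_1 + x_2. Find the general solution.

x_1(t) = -K_2e^(3t), x_2(t) = -K_1e^(t) + 2K_2e^(3t)

Coefficient matrix A = [[3, 0], [-4, 1]].
Characteristic polynomial det(A - λI) = λ^2 - 4λ + 3 = 0.
Eigenvalues λ = 1, 3.
For λ=1: (A-λI) row 1 is [2, 0], so an eigenvector is (0, -1).
For λ=3: (A-λI) row 2 is [-4, -2], so an eigenvector is (-1, 2).
General solution: K_1e^(t)(0,-1) + K_2e^(3t)(-1,2).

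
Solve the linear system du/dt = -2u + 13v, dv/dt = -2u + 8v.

u(t) = 2K_1e^(3t)sin(t) - 3K_1e^(3t)cos(t) - 3K_2e^(3t)sin(t) - 2K_2e^(3t)cos(t), v(t) = K_1e^(3t)sin(t) - K_1e^(3t)cos(t) - K_2e^(3t)sin(t) - K_2e^(3t)cos(t)

Coefficient matrix A = [[-2, 13], [-2, 8]].
Characteristic polynomial det(A - λI) = λ^2 - 6λ + 10 = 0.
Eigenvalues λ = 3 ± i (complex conjugate pair).
For λ=3+i: an eigenvector is (-3,-1) - i(2,1) = (-3 - 2i, -1 - i).
A real fundamental pair from Re and Im of e^((3+i)t)v: X_1 = e^(3t)(cos(t)·(-3,-1) + sin(t)·(2,1)), X_2 = e^(3t)(sin(t)·(-3,-1) - cos(t)·(2,1)).
General solution: K_1X_1 + K_2X_2.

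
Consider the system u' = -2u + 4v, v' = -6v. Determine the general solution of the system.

Coefficient matrix A = [[-2, 4], [0, -6]].
Characteristic polynomial det(A - λI) = λ^2 + 8λ + 12 = 0.
Eigenvalues λ = -2, -6.
For λ=-2: (A-λI) row 1 is [0, 4], so an eigenvector is (-1, 0).
For λ=-6: (A-λI) row 1 is [4, 4], so an eigenvector is (1, -1).
General solution: K_1e^(-2t)(-1,0) + K_2e^(-6t)(1,-1).

u(t) = -K_1e^(-2t) + K_2e^(-6t), v(t) = -K_2e^(-6t)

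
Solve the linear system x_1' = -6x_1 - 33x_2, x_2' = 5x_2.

x_1(t) = -c_1e^(-6t) + 3c_2e^(5t), x_2(t) = -c_2e^(5t)

Coefficient matrix A = [[-6, -33], [0, 5]].
Characteristic polynomial det(A - λI) = λ^2 + λ - 30 = 0.
Eigenvalues λ = -6, 5.
For λ=-6: (A-λI) row 1 is [0, -33], so an eigenvector is (-1, 0).
For λ=5: (A-λI) row 1 is [-11, -33], so an eigenvector is (3, -1).
General solution: c_1e^(-6t)(-1,0) + c_2e^(5t)(3,-1).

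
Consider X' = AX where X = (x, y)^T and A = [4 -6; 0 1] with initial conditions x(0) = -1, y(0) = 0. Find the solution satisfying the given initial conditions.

Coefficient matrix A = [[4, -6], [0, 1]].
Characteristic polynomial det(A - λI) = λ^2 - 5λ + 4 = 0.
Eigenvalues λ = 1, 4.
For λ=1: (A-λI) row 1 is [3, -6], so an eigenvector is (2, 1).
For λ=4: (A-λI) row 1 is [0, -6], so an eigenvector is (1, 0).
General solution: K_1e^(t)(2,1) + K_2e^(4t)(1,0).
Applying x(0)=-1, y(0)=0 gives K_1=0, K_2=-1.

x(t) = -e^(4t), y(t) = 0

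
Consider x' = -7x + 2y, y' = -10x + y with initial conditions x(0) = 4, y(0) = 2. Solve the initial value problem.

x(t) = -6e^(-3t)sin(2t) + 4e^(-3t)cos(2t), y(t) = -16e^(-3t)sin(2t) + 2e^(-3t)cos(2t)

Coefficient matrix A = [[-7, 2], [-10, 1]].
Characteristic polynomial det(A - λI) = λ^2 + 6λ + 13 = 0.
Eigenvalues λ = -3 ± 2i (complex conjugate pair).
For λ=-3+2i: an eigenvector is (1,2) - i(0,-1) = (1, 2 + i).
A real fundamental pair from Re and Im of e^((-3+2i)t)v: X_1 = e^(-3t)(cos(2t)·(1,2) + sin(2t)·(0,-1)), X_2 = e^(-3t)(sin(2t)·(1,2) - cos(2t)·(0,-1)).
General solution: C_1X_1 + C_2X_2.
Applying x(0)=4, y(0)=2 gives C_1=4, C_2=-6.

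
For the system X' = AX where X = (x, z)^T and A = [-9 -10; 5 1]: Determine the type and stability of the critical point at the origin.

A = [[-9,-10],[5,1]]; det(A-λI) = λ^2 + 8λ + 41.
λ = -4 ± 5i: negative real part.

stable spiral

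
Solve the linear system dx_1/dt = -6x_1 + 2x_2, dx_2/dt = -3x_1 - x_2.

Coefficient matrix A = [[-6, 2], [-3, -1]].
Characteristic polynomial det(A - λI) = λ^2 + 7λ + 12 = 0.
Eigenvalues λ = -4, -3.
For λ=-4: (A-λI) row 1 is [-2, 2], so an eigenvector is (-1, -1).
For λ=-3: (A-λI) row 1 is [-3, 2], so an eigenvector is (-2, -3).
General solution: c_1e^(-4t)(-1,-1) + c_2e^(-3t)(-2,-3).

x_1(t) = -c_1e^(-4t) - 2c_2e^(-3t), x_2(t) = -c_1e^(-4t) - 3c_2e^(-3t)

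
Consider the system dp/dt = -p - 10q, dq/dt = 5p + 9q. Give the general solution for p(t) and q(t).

p(t) = -C_1e^(4t)sin(5t) + C_1e^(4t)cos(5t) + C_2e^(4t)sin(5t) + C_2e^(4t)cos(5t), q(t) = C_1e^(4t)sin(5t) - C_2e^(4t)cos(5t)

Coefficient matrix A = [[-1, -10], [5, 9]].
Characteristic polynomial det(A - λI) = λ^2 - 8λ + 41 = 0.
Eigenvalues λ = 4 ± 5i (complex conjugate pair).
For λ=4+5i: an eigenvector is (1,0) - i(-1,1) = (1 + i, 0 - i).
A real fundamental pair from Re and Im of e^((4+5i)t)v: X_1 = e^(4t)(cos(5t)·(1,0) + sin(5t)·(-1,1)), X_2 = e^(4t)(sin(5t)·(1,0) - cos(5t)·(-1,1)).
General solution: C_1X_1 + C_2X_2.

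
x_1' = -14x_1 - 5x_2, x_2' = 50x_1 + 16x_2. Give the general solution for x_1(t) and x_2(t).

Coefficient matrix A = [[-14, -5], [50, 16]].
Characteristic polynomial det(A - λI) = λ^2 - 2λ + 26 = 0.
Eigenvalues λ = 1 ± 5i (complex conjugate pair).
For λ=1+5i: an eigenvector is (1,-3) - i(0,1) = (1, -3 - i).
A real fundamental pair from Re and Im of e^((1+5i)t)v: X_1 = e^(t)(cos(5t)·(1,-3) + sin(5t)·(0,1)), X_2 = e^(t)(sin(5t)·(1,-3) - cos(5t)·(0,1)).
General solution: K_1X_1 + K_2X_2.

x_1(t) = K_1e^(t)cos(5t) + K_2e^(t)sin(5t), x_2(t) = K_1e^(t)sin(5t) - 3K_1e^(t)cos(5t) - 3K_2e^(t)sin(5t) - K_2e^(t)cos(5t)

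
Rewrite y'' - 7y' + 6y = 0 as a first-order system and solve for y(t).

Let x_1 = y, x_2 = y'. Then x_1' = x_2 and x_2' = -6x_1 + 7x_2.
A = [[0,1],[-6,7]]; det(A-λI) = λ^2 - 7λ + 6.
Eigenvalues λ = 1, 6 with eigenvectors (1,1), (1,6).

y(t) = K_1e^(t) + K_2e^(6t)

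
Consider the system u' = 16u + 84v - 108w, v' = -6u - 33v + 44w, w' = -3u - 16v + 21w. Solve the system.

Coefficient matrix A = [[16, 84, -108], [-6, -33, 44], [-3, -16, 21]].
det(A - λI) = 0 gives eigenvalues λ = -1, 4, 1.
For λ=-1: eigenvector (-12,5,2).
For λ=4: eigenvector (5,-2,-1).
For λ=1: eigenvector (-4,2,1).
General solution: C_1e^(-t)(-12,5,2) + C_2e^(4t)(5,-2,-1) + C_3e^(t)(-4,2,1).

u(t) = -12C_1e^(-t) + 5C_2e^(4t) - 4C_3e^(t), v(t) = 5C_1e^(-t) - 2C_2e^(4t) + 2C_3e^(t), w(t) = 2C_1e^(-t) - C_2e^(4t) + C_3e^(t)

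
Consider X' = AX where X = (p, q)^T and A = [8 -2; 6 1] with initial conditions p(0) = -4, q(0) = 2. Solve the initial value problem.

Coefficient matrix A = [[8, -2], [6, 1]].
Characteristic polynomial det(A - λI) = λ^2 - 9λ + 20 = 0.
Eigenvalues λ = 4, 5.
For λ=4: (A-λI) row 1 is [4, -2], so an eigenvector is (-1, -2).
For λ=5: (A-λI) row 1 is [3, -2], so an eigenvector is (-2, -3).
General solution: C_1e^(4t)(-1,-2) + C_2e^(5t)(-2,-3).
Applying p(0)=-4, q(0)=2 gives C_1=-16, C_2=10.

p(t) = -20e^(5t) + 16e^(4t), q(t) = -30e^(5t) + 32e^(4t)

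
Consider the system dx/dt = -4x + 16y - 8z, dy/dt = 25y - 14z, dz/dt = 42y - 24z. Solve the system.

x(t) = K_1e^(-4t) - K_3e^(4t), y(t) = K_2e^(-3t) - 2K_3e^(4t), z(t) = 2K_2e^(-3t) - 3K_3e^(4t)

Coefficient matrix A = [[-4, 16, -8], [0, 25, -14], [0, 42, -24]].
det(A - λI) = 0 gives eigenvalues λ = -4, -3, 4.
For λ=-4: eigenvector (1,0,0).
For λ=-3: eigenvector (0,1,2).
For λ=4: eigenvector (-1,-2,-3).
General solution: K_1e^(-4t)(1,0,0) + K_2e^(-3t)(0,1,2) + K_3e^(4t)(-1,-2,-3).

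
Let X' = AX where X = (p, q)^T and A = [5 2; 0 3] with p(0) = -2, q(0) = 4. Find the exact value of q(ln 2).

A = [[5,2],[0,3]]; eigenvalues λ = 3, 5.
Eigenvectors: (-1,1) for λ=3, (-1,0) for λ=5.
From the initial condition, c_1 = 4, c_2 = -2.
q(ln 2) = (4)(2^3)(1) + (-2)(2^5)(0) = 32.

32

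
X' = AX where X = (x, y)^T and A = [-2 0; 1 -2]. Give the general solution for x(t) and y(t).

x(t) = -c_2e^(-2t), y(t) = -c_1e^(-2t) - c_2te^(-2t) + 2c_2e^(-2t)

Coefficient matrix A = [[-2, 0], [1, -2]].
Characteristic polynomial det(A - λI) = λ^2 + 4λ + 4 = 0.
Single eigenvalue λ = -2 with algebraic multiplicity 2.
Eigenvector v = (0,-1); generalized eigenvector w with (A-λI)w=v is (-1,2).
General solution: e^(-2t)[c_1·v + c_2·(t·v + w)].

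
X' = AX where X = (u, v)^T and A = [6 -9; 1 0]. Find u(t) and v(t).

Coefficient matrix A = [[6, -9], [1, 0]].
Characteristic polynomial det(A - λI) = λ^2 - 6λ + 9 = 0.
Single eigenvalue λ = 3 with algebraic multiplicity 2.
Eigenvector v = (3,1); generalized eigenvector w with (A-λI)w=v is (-2,-1).
General solution: e^(3t)[K_1·v + K_2·(t·v + w)].

u(t) = 3K_1e^(3t) + 3K_2te^(3t) - 2K_2e^(3t), v(t) = K_1e^(3t) + K_2te^(3t) - K_2e^(3t)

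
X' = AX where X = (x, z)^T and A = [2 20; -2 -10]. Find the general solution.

x(t) = c_1e^(-4t)sin(2t) - 3c_1e^(-4t)cos(2t) - 3c_2e^(-4t)sin(2t) - c_2e^(-4t)cos(2t), z(t) = c_1e^(-4t)cos(2t) + c_2e^(-4t)sin(2t)

Coefficient matrix A = [[2, 20], [-2, -10]].
Characteristic polynomial det(A - λI) = λ^2 + 8λ + 20 = 0.
Eigenvalues λ = -4 ± 2i (complex conjugate pair).
For λ=-4+2i: an eigenvector is (-3,1) - i(1,0) = (-3 - i, 1).
A real fundamental pair from Re and Im of e^((-4+2i)t)v: X_1 = e^(-4t)(cos(2t)·(-3,1) + sin(2t)·(1,0)), X_2 = e^(-4t)(sin(2t)·(-3,1) - cos(2t)·(1,0)).
General solution: c_1X_1 + c_2X_2.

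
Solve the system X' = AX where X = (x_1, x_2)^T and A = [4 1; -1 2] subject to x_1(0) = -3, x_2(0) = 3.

x_1(t) = -3e^(3t), x_2(t) = 3e^(3t)

Coefficient matrix A = [[4, 1], [-1, 2]].
Characteristic polynomial det(A - λI) = λ^2 - 6λ + 9 = 0.
Single eigenvalue λ = 3 with algebraic multiplicity 2.
Eigenvector v = (1,-1); generalized eigenvector w with (A-λI)w=v is (2,-1).
General solution: e^(3t)[C_1·v + C_2·(t·v + w)].
Applying x_1(0)=-3, x_2(0)=3 gives C_1=-3, C_2=0.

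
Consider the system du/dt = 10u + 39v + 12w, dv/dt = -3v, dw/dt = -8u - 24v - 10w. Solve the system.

Coefficient matrix A = [[10, 39, 12], [0, -3, 0], [-8, -24, -10]].
det(A - λI) = 0 gives eigenvalues λ = 2, -3, -2.
For λ=2: eigenvector (-3,0,2).
For λ=-3: eigenvector (-3,1,0).
For λ=-2: eigenvector (-1,0,1).
General solution: c_1e^(2t)(-3,0,2) + c_2e^(-3t)(-3,1,0) + c_3e^(-2t)(-1,0,1).

u(t) = -3c_1e^(2t) - 3c_2e^(-3t) - c_3e^(-2t), v(t) = c_2e^(-3t), w(t) = 2c_1e^(2t) + c_3e^(-2t)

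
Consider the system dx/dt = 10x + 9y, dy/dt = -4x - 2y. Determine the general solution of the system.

Coefficient matrix A = [[10, 9], [-4, -2]].
Characteristic polynomial det(A - λI) = λ^2 - 8λ + 16 = 0.
Single eigenvalue λ = 4 with algebraic multiplicity 2.
Eigenvector v = (-3,2); generalized eigenvector w with (A-λI)w=v is (1,-1).
General solution: e^(4t)[K_1·v + K_2·(t·v + w)].

x(t) = -3K_1e^(4t) - 3K_2te^(4t) + K_2e^(4t), y(t) = 2K_1e^(4t) + 2K_2te^(4t) - K_2e^(4t)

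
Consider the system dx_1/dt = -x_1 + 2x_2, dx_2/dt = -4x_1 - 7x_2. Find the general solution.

x_1(t) = K_1e^(-3t) - K_2e^(-5t), x_2(t) = -K_1e^(-3t) + 2K_2e^(-5t)

Coefficient matrix A = [[-1, 2], [-4, -7]].
Characteristic polynomial det(A - λI) = λ^2 + 8λ + 15 = 0.
Eigenvalues λ = -3, -5.
For λ=-3: (A-λI) row 1 is [2, 2], so an eigenvector is (1, -1).
For λ=-5: (A-λI) row 1 is [4, 2], so an eigenvector is (-1, 2).
General solution: K_1e^(-3t)(1,-1) + K_2e^(-5t)(-1,2).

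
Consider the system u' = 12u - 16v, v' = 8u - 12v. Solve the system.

Coefficient matrix A = [[12, -16], [8, -12]].
Characteristic polynomial det(A - λI) = λ^2 - 16 = 0.
Eigenvalues λ = 4, -4.
For λ=4: (A-λI) row 1 is [8, -16], so an eigenvector is (-2, -1).
For λ=-4: (A-λI) row 1 is [16, -16], so an eigenvector is (1, 1).
General solution: K_1e^(4t)(-2,-1) + K_2e^(-4t)(1,1).

u(t) = -2K_1e^(4t) + K_2e^(-4t), v(t) = -K_1e^(4t) + K_2e^(-4t)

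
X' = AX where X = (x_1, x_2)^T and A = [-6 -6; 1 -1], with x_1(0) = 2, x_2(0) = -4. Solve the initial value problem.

x_1(t) = 20e^(-3t) - 18e^(-4t), x_2(t) = -10e^(-3t) + 6e^(-4t)

Coefficient matrix A = [[-6, -6], [1, -1]].
Characteristic polynomial det(A - λI) = λ^2 + 7λ + 12 = 0.
Eigenvalues λ = -4, -3.
For λ=-4: (A-λI) row 1 is [-2, -6], so an eigenvector is (-3, 1).
For λ=-3: (A-λI) row 1 is [-3, -6], so an eigenvector is (2, -1).
General solution: c_1e^(-4t)(-3,1) + c_2e^(-3t)(2,-1).
Applying x_1(0)=2, x_2(0)=-4 gives c_1=6, c_2=10.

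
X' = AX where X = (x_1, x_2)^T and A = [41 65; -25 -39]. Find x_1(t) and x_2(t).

Coefficient matrix A = [[41, 65], [-25, -39]].
Characteristic polynomial det(A - λI) = λ^2 - 2λ + 26 = 0.
Eigenvalues λ = 1 ± 5i (complex conjugate pair).
For λ=1+5i: an eigenvector is (3,-2) - i(-2,1) = (3 + 2i, -2 - i).
A real fundamental pair from Re and Im of e^((1+5i)t)v: X_1 = e^(t)(cos(5t)·(3,-2) + sin(5t)·(-2,1)), X_2 = e^(t)(sin(5t)·(3,-2) - cos(5t)·(-2,1)).
General solution: c_1X_1 + c_2X_2.

x_1(t) = -2c_1e^(t)sin(5t) + 3c_1e^(t)cos(5t) + 3c_2e^(t)sin(5t) + 2c_2e^(t)cos(5t), x_2(t) = c_1e^(t)sin(5t) - 2c_1e^(t)cos(5t) - 2c_2e^(t)sin(5t) - c_2e^(t)cos(5t)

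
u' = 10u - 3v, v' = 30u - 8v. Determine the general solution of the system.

Coefficient matrix A = [[10, -3], [30, -8]].
Characteristic polynomial det(A - λI) = λ^2 - 2λ + 10 = 0.
Eigenvalues λ = 1 ± 3i (complex conjugate pair).
For λ=1+3i: an eigenvector is (1,3) - i(0,1) = (1, 3 - i).
A real fundamental pair from Re and Im of e^((1+3i)t)v: X_1 = e^(t)(cos(3t)·(1,3) + sin(3t)·(0,1)), X_2 = e^(t)(sin(3t)·(1,3) - cos(3t)·(0,1)).
General solution: C_1X_1 + C_2X_2.

u(t) = C_1e^(t)cos(3t) + C_2e^(t)sin(3t), v(t) = C_1e^(t)sin(3t) + 3C_1e^(t)cos(3t) + 3C_2e^(t)sin(3t) - C_2e^(t)cos(3t)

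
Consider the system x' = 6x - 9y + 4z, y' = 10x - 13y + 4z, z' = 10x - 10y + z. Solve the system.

x(t) = -c_1e^(-4t) + c_2e^(t) - c_3e^(-3t), y(t) = -2c_1e^(-4t) + c_2e^(t) - c_3e^(-3t), z(t) = -2c_1e^(-4t) + c_2e^(t)

Coefficient matrix A = [[6, -9, 4], [10, -13, 4], [10, -10, 1]].
det(A - λI) = 0 gives eigenvalues λ = -4, 1, -3.
For λ=-4: eigenvector (-1,-2,-2).
For λ=1: eigenvector (1,1,1).
For λ=-3: eigenvector (-1,-1,0).
General solution: c_1e^(-4t)(-1,-2,-2) + c_2e^(t)(1,1,1) + c_3e^(-3t)(-1,-1,0).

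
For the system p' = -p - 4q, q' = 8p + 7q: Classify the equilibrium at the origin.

unstable spiral

A = [[-1,-4],[8,7]]; det(A-λI) = λ^2 - 6λ + 25.
λ = 3 ± 4i: positive real part.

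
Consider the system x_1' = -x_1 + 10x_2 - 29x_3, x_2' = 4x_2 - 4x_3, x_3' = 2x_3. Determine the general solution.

Coefficient matrix A = [[-1, 10, -29], [0, 4, -4], [0, 0, 2]].
det(A - λI) = 0 gives eigenvalues λ = 2, 4, -1.
For λ=2: eigenvector (-3,2,1).
For λ=4: eigenvector (2,1,0).
For λ=-1: eigenvector (1,0,0).
General solution: K_1e^(2t)(-3,2,1) + K_2e^(4t)(2,1,0) + K_3e^(-t)(1,0,0).

x_1(t) = -3K_1e^(2t) + 2K_2e^(4t) + K_3e^(-t), x_2(t) = 2K_1e^(2t) + K_2e^(4t), x_3(t) = K_1e^(2t)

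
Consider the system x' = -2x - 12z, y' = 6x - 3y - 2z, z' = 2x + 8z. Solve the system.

Coefficient matrix A = [[-2, 0, -12], [6, -3, -2], [2, 0, 8]].
det(A - λI) = 0 gives eigenvalues λ = 4, -3, 2.
For λ=4: eigenvector (-2,-2,1).
For λ=-3: eigenvector (0,1,0).
For λ=2: eigenvector (3,4,-1).
General solution: C_1e^(4t)(-2,-2,1) + C_2e^(-3t)(0,1,0) + C_3e^(2t)(3,4,-1).

x(t) = -2C_1e^(4t) + 3C_3e^(2t), y(t) = -2C_1e^(4t) + C_2e^(-3t) + 4C_3e^(2t), z(t) = C_1e^(4t) - C_3e^(2t)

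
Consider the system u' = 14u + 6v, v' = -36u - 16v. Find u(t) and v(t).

u(t) = c_1e^(-4t) - c_2e^(2t), v(t) = -3c_1e^(-4t) + 2c_2e^(2t)

Coefficient matrix A = [[14, 6], [-36, -16]].
Characteristic polynomial det(A - λI) = λ^2 + 2λ - 8 = 0.
Eigenvalues λ = -4, 2.
For λ=-4: (A-λI) row 1 is [18, 6], so an eigenvector is (1, -3).
For λ=2: (A-λI) row 1 is [12, 6], so an eigenvector is (-1, 2).
General solution: c_1e^(-4t)(1,-3) + c_2e^(2t)(-1,2).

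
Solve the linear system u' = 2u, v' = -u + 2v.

u(t) = c_2e^(2t), v(t) = -c_1e^(2t) - c_2te^(2t) + 2c_2e^(2t)

Coefficient matrix A = [[2, 0], [-1, 2]].
Characteristic polynomial det(A - λI) = λ^2 - 4λ + 4 = 0.
Single eigenvalue λ = 2 with algebraic multiplicity 2.
Eigenvector v = (0,-1); generalized eigenvector w with (A-λI)w=v is (1,2).
General solution: e^(2t)[c_1·v + c_2·(t·v + w)].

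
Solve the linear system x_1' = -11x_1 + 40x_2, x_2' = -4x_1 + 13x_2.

Coefficient matrix A = [[-11, 40], [-4, 13]].
Characteristic polynomial det(A - λI) = λ^2 - 2λ + 17 = 0.
Eigenvalues λ = 1 ± 4i (complex conjugate pair).
For λ=1+4i: an eigenvector is (-3,-1) - i(-1,0) = (-3 + i, -1).
A real fundamental pair from Re and Im of e^((1+4i)t)v: X_1 = e^(t)(cos(4t)·(-3,-1) + sin(4t)·(-1,0)), X_2 = e^(t)(sin(4t)·(-3,-1) - cos(4t)·(-1,0)).
General solution: K_1X_1 + K_2X_2.

x_1(t) = -K_1e^(t)sin(4t) - 3K_1e^(t)cos(4t) - 3K_2e^(t)sin(4t) + K_2e^(t)cos(4t), x_2(t) = -K_1e^(t)cos(4t) - K_2e^(t)sin(4t)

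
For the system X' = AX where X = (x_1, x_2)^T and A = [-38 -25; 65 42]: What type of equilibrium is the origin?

unstable spiral

A = [[-38,-25],[65,42]]; det(A-λI) = λ^2 - 4λ + 29.
λ = 2 ± 5i: positive real part.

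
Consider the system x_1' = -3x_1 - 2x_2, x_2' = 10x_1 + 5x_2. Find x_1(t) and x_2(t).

x_1(t) = -c_1e^(t)cos(2t) - c_2e^(t)sin(2t), x_2(t) = -c_1e^(t)sin(2t) + 2c_1e^(t)cos(2t) + 2c_2e^(t)sin(2t) + c_2e^(t)cos(2t)

Coefficient matrix A = [[-3, -2], [10, 5]].
Characteristic polynomial det(A - λI) = λ^2 - 2λ + 5 = 0.
Eigenvalues λ = 1 ± 2i (complex conjugate pair).
For λ=1+2i: an eigenvector is (-1,2) - i(0,-1) = (-1, 2 + i).
A real fundamental pair from Re and Im of e^((1+2i)t)v: X_1 = e^(t)(cos(2t)·(-1,2) + sin(2t)·(0,-1)), X_2 = e^(t)(sin(2t)·(-1,2) - cos(2t)·(0,-1)).
General solution: c_1X_1 + c_2X_2.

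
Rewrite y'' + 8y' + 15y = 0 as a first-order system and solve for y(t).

Let x_1 = y, x_2 = y'. Then x_1' = x_2 and x_2' = -15x_1 - 8x_2.
A = [[0,1],[-15,-8]]; det(A-λI) = λ^2 + 8λ + 15.
Eigenvalues λ = -5, -3 with eigenvectors (1,-5), (1,-3).

y(t) = C_1e^(-5t) + C_2e^(-3t)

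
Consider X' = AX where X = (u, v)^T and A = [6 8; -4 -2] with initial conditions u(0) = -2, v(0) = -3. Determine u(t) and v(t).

Coefficient matrix A = [[6, 8], [-4, -2]].
Characteristic polynomial det(A - λI) = λ^2 - 4λ + 20 = 0.
Eigenvalues λ = 2 ± 4i (complex conjugate pair).
For λ=2+4i: an eigenvector is (1,-1) - i(-1,0) = (1 + i, -1).
A real fundamental pair from Re and Im of e^((2+4i)t)v: X_1 = e^(2t)(cos(4t)·(1,-1) + sin(4t)·(-1,0)), X_2 = e^(2t)(sin(4t)·(1,-1) - cos(4t)·(-1,0)).
General solution: K_1X_1 + K_2X_2.
Applying u(0)=-2, v(0)=-3 gives K_1=3, K_2=-5.

u(t) = -8e^(2t)sin(4t) - 2e^(2t)cos(4t), v(t) = 5e^(2t)sin(4t) - 3e^(2t)cos(4t)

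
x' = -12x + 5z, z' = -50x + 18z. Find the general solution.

Coefficient matrix A = [[-12, 5], [-50, 18]].
Characteristic polynomial det(A - λI) = λ^2 - 6λ + 34 = 0.
Eigenvalues λ = 3 ± 5i (complex conjugate pair).
For λ=3+5i: an eigenvector is (1,3) - i(0,-1) = (1, 3 + i).
A real fundamental pair from Re and Im of e^((3+5i)t)v: X_1 = e^(3t)(cos(5t)·(1,3) + sin(5t)·(0,-1)), X_2 = e^(3t)(sin(5t)·(1,3) - cos(5t)·(0,-1)).
General solution: K_1X_1 + K_2X_2.

x(t) = K_1e^(3t)cos(5t) + K_2e^(3t)sin(5t), z(t) = -K_1e^(3t)sin(5t) + 3K_1e^(3t)cos(5t) + 3K_2e^(3t)sin(5t) + K_2e^(3t)cos(5t)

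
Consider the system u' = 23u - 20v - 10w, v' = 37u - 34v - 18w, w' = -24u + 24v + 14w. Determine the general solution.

u(t) = K_2e^(3t) + 2K_3e^(-2t), v(t) = K_1e^(2t) + K_2e^(3t) + 4K_3e^(-2t), w(t) = -2K_1e^(2t) - 3K_3e^(-2t)

Coefficient matrix A = [[23, -20, -10], [37, -34, -18], [-24, 24, 14]].
det(A - λI) = 0 gives eigenvalues λ = 2, 3, -2.
For λ=2: eigenvector (0,1,-2).
For λ=3: eigenvector (1,1,0).
For λ=-2: eigenvector (2,4,-3).
General solution: K_1e^(2t)(0,1,-2) + K_2e^(3t)(1,1,0) + K_3e^(-2t)(2,4,-3).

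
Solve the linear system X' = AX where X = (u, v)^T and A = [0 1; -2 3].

u(t) = -C_1e^(t) + C_2e^(2t), v(t) = -C_1e^(t) + 2C_2e^(2t)

Coefficient matrix A = [[0, 1], [-2, 3]].
Characteristic polynomial det(A - λI) = λ^2 - 3λ + 2 = 0.
Eigenvalues λ = 1, 2.
For λ=1: (A-λI) row 1 is [-1, 1], so an eigenvector is (-1, -1).
For λ=2: (A-λI) row 1 is [-2, 1], so an eigenvector is (1, 2).
General solution: C_1e^(t)(-1,-1) + C_2e^(2t)(1,2).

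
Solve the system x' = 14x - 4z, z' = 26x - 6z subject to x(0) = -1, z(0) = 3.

Coefficient matrix A = [[14, -4], [26, -6]].
Characteristic polynomial det(A - λI) = λ^2 - 8λ + 20 = 0.
Eigenvalues λ = 4 ± 2i (complex conjugate pair).
For λ=4+2i: an eigenvector is (1,2) - i(1,3) = (1 - i, 2 - 3i).
A real fundamental pair from Re and Im of e^((4+2i)t)v: X_1 = e^(4t)(cos(2t)·(1,2) + sin(2t)·(1,3)), X_2 = e^(4t)(sin(2t)·(1,2) - cos(2t)·(1,3)).
General solution: C_1X_1 + C_2X_2.
Applying x(0)=-1, z(0)=3 gives C_1=-6, C_2=-5.

x(t) = -11e^(4t)sin(2t) - e^(4t)cos(2t), z(t) = -28e^(4t)sin(2t) + 3e^(4t)cos(2t)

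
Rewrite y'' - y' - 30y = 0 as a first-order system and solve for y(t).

y(t) = K_1e^(-5t) + K_2e^(6t)

Let x_1 = y, x_2 = y'. Then x_1' = x_2 and x_2' = 30x_1 + x_2.
A = [[0,1],[30,1]]; det(A-λI) = λ^2 - λ - 30.
Eigenvalues λ = -5, 6 with eigenvectors (1,-5), (1,6).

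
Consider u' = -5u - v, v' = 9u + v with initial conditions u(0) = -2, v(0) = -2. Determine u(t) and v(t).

Coefficient matrix A = [[-5, -1], [9, 1]].
Characteristic polynomial det(A - λI) = λ^2 + 4λ + 4 = 0.
Single eigenvalue λ = -2 with algebraic multiplicity 2.
Eigenvector v = (-1,3); generalized eigenvector w with (A-λI)w=v is (1,-2).
General solution: e^(-2t)[K_1·v + K_2·(t·v + w)].
Applying u(0)=-2, v(0)=-2 gives K_1=-6, K_2=-8.

u(t) = 8te^(-2t) - 2e^(-2t), v(t) = -24te^(-2t) - 2e^(-2t)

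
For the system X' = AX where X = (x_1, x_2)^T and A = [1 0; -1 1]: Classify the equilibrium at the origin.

unstable improper node

A = [[1,0],[-1,1]]; det(A-λI) = λ^2 - 2λ + 1.
repeated λ = 1 with a single eigenvector.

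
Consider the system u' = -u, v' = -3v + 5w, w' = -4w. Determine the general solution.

Coefficient matrix A = [[-1, 0, 0], [0, -3, 5], [0, 0, -4]].
det(A - λI) = 0 gives eigenvalues λ = -1, -3, -4.
For λ=-1: eigenvector (1,0,0).
For λ=-3: eigenvector (0,1,0).
For λ=-4: eigenvector (0,-5,1).
General solution: K_1e^(-t)(1,0,0) + K_2e^(-3t)(0,1,0) + K_3e^(-4t)(0,-5,1).

u(t) = K_1e^(-t), v(t) = K_2e^(-3t) - 5K_3e^(-4t), w(t) = K_3e^(-4t)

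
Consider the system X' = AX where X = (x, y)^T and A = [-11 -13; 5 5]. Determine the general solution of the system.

x(t) = -3C_1e^(-3t)sin(t) + 2C_1e^(-3t)cos(t) + 2C_2e^(-3t)sin(t) + 3C_2e^(-3t)cos(t), y(t) = 2C_1e^(-3t)sin(t) - C_1e^(-3t)cos(t) - C_2e^(-3t)sin(t) - 2C_2e^(-3t)cos(t)

Coefficient matrix A = [[-11, -13], [5, 5]].
Characteristic polynomial det(A - λI) = λ^2 + 6λ + 10 = 0.
Eigenvalues λ = -3 ± i (complex conjugate pair).
For λ=-3+i: an eigenvector is (2,-1) - i(-3,2) = (2 + 3i, -1 - 2i).
A real fundamental pair from Re and Im of e^((-3+i)t)v: X_1 = e^(-3t)(cos(t)·(2,-1) + sin(t)·(-3,2)), X_2 = e^(-3t)(sin(t)·(2,-1) - cos(t)·(-3,2)).
General solution: C_1X_1 + C_2X_2.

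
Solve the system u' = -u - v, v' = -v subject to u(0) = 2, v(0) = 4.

Coefficient matrix A = [[-1, -1], [0, -1]].
Characteristic polynomial det(A - λI) = λ^2 + 2λ + 1 = 0.
Single eigenvalue λ = -1 with algebraic multiplicity 2.
Eigenvector v = (1,0); generalized eigenvector w with (A-λI)w=v is (-3,-1).
General solution: e^(-t)[C_1·v + C_2·(t·v + w)].
Applying u(0)=2, v(0)=4 gives C_1=-10, C_2=-4.

u(t) = -4te^(-t) + 2e^(-t), v(t) = 4e^(-t)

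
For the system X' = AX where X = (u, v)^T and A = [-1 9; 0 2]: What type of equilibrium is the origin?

A = [[-1,9],[0,2]]; det(A-λI) = λ^2 - λ - 2.
λ = -1, 2: opposite signs.

saddle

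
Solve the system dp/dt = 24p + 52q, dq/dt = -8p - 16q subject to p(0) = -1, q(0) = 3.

Coefficient matrix A = [[24, 52], [-8, -16]].
Characteristic polynomial det(A - λI) = λ^2 - 8λ + 32 = 0.
Eigenvalues λ = 4 ± 4i (complex conjugate pair).
For λ=4+4i: an eigenvector is (-3,1) - i(-2,1) = (-3 + 2i, 1 - i).
A real fundamental pair from Re and Im of e^((4+4i)t)v: X_1 = e^(4t)(cos(4t)·(-3,1) + sin(4t)·(-2,1)), X_2 = e^(4t)(sin(4t)·(-3,1) - cos(4t)·(-2,1)).
General solution: K_1X_1 + K_2X_2.
Applying p(0)=-1, q(0)=3 gives K_1=-5, K_2=-8.

p(t) = 34e^(4t)sin(4t) - e^(4t)cos(4t), q(t) = -13e^(4t)sin(4t) + 3e^(4t)cos(4t)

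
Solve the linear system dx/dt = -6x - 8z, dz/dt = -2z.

Coefficient matrix A = [[-6, -8], [0, -2]].
Characteristic polynomial det(A - λI) = λ^2 + 8λ + 12 = 0.
Eigenvalues λ = -2, -6.
For λ=-2: (A-λI) row 1 is [-4, -8], so an eigenvector is (2, -1).
For λ=-6: (A-λI) row 1 is [0, -8], so an eigenvector is (1, 0).
General solution: C_1e^(-2t)(2,-1) + C_2e^(-6t)(1,0).

x(t) = 2C_1e^(-2t) + C_2e^(-6t), z(t) = -C_1e^(-2t)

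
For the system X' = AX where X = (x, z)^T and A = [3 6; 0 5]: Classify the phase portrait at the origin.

unstable node

A = [[3,6],[0,5]]; det(A-λI) = λ^2 - 8λ + 15.
λ = 3, 5: both positive.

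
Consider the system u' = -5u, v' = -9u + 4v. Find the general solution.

Coefficient matrix A = [[-5, 0], [-9, 4]].
Characteristic polynomial det(A - λI) = λ^2 + λ - 20 = 0.
Eigenvalues λ = 4, -5.
For λ=4: (A-λI) row 1 is [-9, 0], so an eigenvector is (0, 1).
For λ=-5: (A-λI) row 2 is [-9, 9], so an eigenvector is (-1, -1).
General solution: c_1e^(4t)(0,1) + c_2e^(-5t)(-1,-1).

u(t) = -c_2e^(-5t), v(t) = c_1e^(4t) - c_2e^(-5t)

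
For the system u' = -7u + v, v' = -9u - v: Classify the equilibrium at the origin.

stable improper node

A = [[-7,1],[-9,-1]]; det(A-λI) = λ^2 + 8λ + 16.
repeated λ = -4 with a single eigenvector.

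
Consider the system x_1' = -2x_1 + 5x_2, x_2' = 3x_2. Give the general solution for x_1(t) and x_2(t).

Coefficient matrix A = [[-2, 5], [0, 3]].
Characteristic polynomial det(A - λI) = λ^2 - λ - 6 = 0.
Eigenvalues λ = 3, -2.
For λ=3: (A-λI) row 1 is [-5, 5], so an eigenvector is (1, 1).
For λ=-2: (A-λI) row 1 is [0, 5], so an eigenvector is (-1, 0).
General solution: K_1e^(3t)(1,1) + K_2e^(-2t)(-1,0).

x_1(t) = K_1e^(3t) - K_2e^(-2t), x_2(t) = K_1e^(3t)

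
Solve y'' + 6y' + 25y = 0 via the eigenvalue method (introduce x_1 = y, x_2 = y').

Let x_1 = y, x_2 = y'. Then x_1' = x_2 and x_2' = -25x_1 - 6x_2.
A = [[0,1],[-25,-6]]; det(A-λI) = λ^2 + 6λ + 25.
Eigenvalues λ = -3 ± 4i.

y(t) = C_1e^(-3t)cos(4t) + C_2e^(-3t)sin(4t)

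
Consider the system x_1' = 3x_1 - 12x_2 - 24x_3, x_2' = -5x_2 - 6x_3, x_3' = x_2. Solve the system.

Coefficient matrix A = [[3, -12, -24], [0, -5, -6], [0, 1, 0]].
det(A - λI) = 0 gives eigenvalues λ = 3, -2, -3.
For λ=3: eigenvector (1,0,0).
For λ=-2: eigenvector (0,-2,1).
For λ=-3: eigenvector (2,3,-1).
General solution: C_1e^(3t)(1,0,0) + C_2e^(-2t)(0,-2,1) + C_3e^(-3t)(2,3,-1).

x_1(t) = C_1e^(3t) + 2C_3e^(-3t), x_2(t) = -2C_2e^(-2t) + 3C_3e^(-3t), x_3(t) = C_2e^(-2t) - C_3e^(-3t)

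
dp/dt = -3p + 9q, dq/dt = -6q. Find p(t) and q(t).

Coefficient matrix A = [[-3, 9], [0, -6]].
Characteristic polynomial det(A - λI) = λ^2 + 9λ + 18 = 0.
Eigenvalues λ = -3, -6.
For λ=-3: (A-λI) row 1 is [0, 9], so an eigenvector is (1, 0).
For λ=-6: (A-λI) row 1 is [3, 9], so an eigenvector is (3, -1).
General solution: c_1e^(-3t)(1,0) + c_2e^(-6t)(3,-1).

p(t) = c_1e^(-3t) + 3c_2e^(-6t), q(t) = -c_2e^(-6t)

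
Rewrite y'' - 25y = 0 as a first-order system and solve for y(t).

Let x_1 = y, x_2 = y'. Then x_1' = x_2 and x_2' = 25x_1.
A = [[0,1],[25,0]]; det(A-λI) = λ^2 - 25.
Eigenvalues λ = 5, -5 with eigenvectors (1,5), (1,-5).

y(t) = K_1e^(5t) + K_2e^(-5t)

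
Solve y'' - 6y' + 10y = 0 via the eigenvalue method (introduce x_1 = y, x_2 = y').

y(t) = K_1e^(3t)cos(t) + K_2e^(3t)sin(t)

Let x_1 = y, x_2 = y'. Then x_1' = x_2 and x_2' = -10x_1 + 6x_2.
A = [[0,1],[-10,6]]; det(A-λI) = λ^2 - 6λ + 10.
Eigenvalues λ = 3 ± i.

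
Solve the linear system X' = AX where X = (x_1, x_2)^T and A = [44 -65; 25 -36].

x_1(t) = 3C_1e^(4t)sin(5t) + 2C_1e^(4t)cos(5t) + 2C_2e^(4t)sin(5t) - 3C_2e^(4t)cos(5t), x_2(t) = 2C_1e^(4t)sin(5t) + C_1e^(4t)cos(5t) + C_2e^(4t)sin(5t) - 2C_2e^(4t)cos(5t)

Coefficient matrix A = [[44, -65], [25, -36]].
Characteristic polynomial det(A - λI) = λ^2 - 8λ + 41 = 0.
Eigenvalues λ = 4 ± 5i (complex conjugate pair).
For λ=4+5i: an eigenvector is (2,1) - i(3,2) = (2 - 3i, 1 - 2i).
A real fundamental pair from Re and Im of e^((4+5i)t)v: X_1 = e^(4t)(cos(5t)·(2,1) + sin(5t)·(3,2)), X_2 = e^(4t)(sin(5t)·(2,1) - cos(5t)·(3,2)).
General solution: C_1X_1 + C_2X_2.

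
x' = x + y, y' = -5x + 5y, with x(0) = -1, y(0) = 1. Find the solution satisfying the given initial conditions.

x(t) = 3e^(3t)sin(t) - e^(3t)cos(t), y(t) = 7e^(3t)sin(t) + e^(3t)cos(t)

Coefficient matrix A = [[1, 1], [-5, 5]].
Characteristic polynomial det(A - λI) = λ^2 - 6λ + 10 = 0.
Eigenvalues λ = 3 ± i (complex conjugate pair).
For λ=3+i: an eigenvector is (-1,-2) - i(0,1) = (-1, -2 - i).
A real fundamental pair from Re and Im of e^((3+i)t)v: X_1 = e^(3t)(cos(t)·(-1,-2) + sin(t)·(0,1)), X_2 = e^(3t)(sin(t)·(-1,-2) - cos(t)·(0,1)).
General solution: K_1X_1 + K_2X_2.
Applying x(0)=-1, y(0)=1 gives K_1=1, K_2=-3.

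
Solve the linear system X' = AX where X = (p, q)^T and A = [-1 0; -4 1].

p(t) = K_2e^(-t), q(t) = K_1e^(t) + 2K_2e^(-t)

Coefficient matrix A = [[-1, 0], [-4, 1]].
Characteristic polynomial det(A - λI) = λ^2 - 1 = 0.
Eigenvalues λ = 1, -1.
For λ=1: (A-λI) row 1 is [-2, 0], so an eigenvector is (0, 1).
For λ=-1: (A-λI) row 2 is [-4, 2], so an eigenvector is (1, 2).
General solution: K_1e^(t)(0,1) + K_2e^(-t)(1,2).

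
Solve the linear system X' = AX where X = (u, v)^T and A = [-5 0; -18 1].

u(t) = -C_1e^(-5t), v(t) = -3C_1e^(-5t) - C_2e^(t)

Coefficient matrix A = [[-5, 0], [-18, 1]].
Characteristic polynomial det(A - λI) = λ^2 + 4λ - 5 = 0.
Eigenvalues λ = -5, 1.
For λ=-5: (A-λI) row 2 is [-18, 6], so an eigenvector is (-1, -3).
For λ=1: (A-λI) row 1 is [-6, 0], so an eigenvector is (0, -1).
General solution: C_1e^(-5t)(-1,-3) + C_2e^(t)(0,-1).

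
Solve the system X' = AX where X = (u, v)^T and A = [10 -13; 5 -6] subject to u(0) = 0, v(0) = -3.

u(t) = 39e^(2t)sin(t), v(t) = 24e^(2t)sin(t) - 3e^(2t)cos(t)

Coefficient matrix A = [[10, -13], [5, -6]].
Characteristic polynomial det(A - λI) = λ^2 - 4λ + 5 = 0.
Eigenvalues λ = 2 ± i (complex conjugate pair).
For λ=2+i: an eigenvector is (-2,-1) - i(-3,-2) = (-2 + 3i, -1 + 2i).
A real fundamental pair from Re and Im of e^((2+i)t)v: X_1 = e^(2t)(cos(t)·(-2,-1) + sin(t)·(-3,-2)), X_2 = e^(2t)(sin(t)·(-2,-1) - cos(t)·(-3,-2)).
General solution: K_1X_1 + K_2X_2.
Applying u(0)=0, v(0)=-3 gives K_1=-9, K_2=-6.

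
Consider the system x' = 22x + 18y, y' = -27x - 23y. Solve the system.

x(t) = c_1e^(4t) + 2c_2e^(-5t), y(t) = -c_1e^(4t) - 3c_2e^(-5t)

Coefficient matrix A = [[22, 18], [-27, -23]].
Characteristic polynomial det(A - λI) = λ^2 + λ - 20 = 0.
Eigenvalues λ = 4, -5.
For λ=4: (A-λI) row 1 is [18, 18], so an eigenvector is (1, -1).
For λ=-5: (A-λI) row 1 is [27, 18], so an eigenvector is (2, -3).
General solution: c_1e^(4t)(1,-1) + c_2e^(-5t)(2,-3).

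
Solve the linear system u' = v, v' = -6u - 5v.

u(t) = c_1e^(-2t) - c_2e^(-3t), v(t) = -2c_1e^(-2t) + 3c_2e^(-3t)

Coefficient matrix A = [[0, 1], [-6, -5]].
Characteristic polynomial det(A - λI) = λ^2 + 5λ + 6 = 0.
Eigenvalues λ = -2, -3.
For λ=-2: (A-λI) row 1 is [2, 1], so an eigenvector is (1, -2).
For λ=-3: (A-λI) row 1 is [3, 1], so an eigenvector is (-1, 3).
General solution: c_1e^(-2t)(1,-2) + c_2e^(-3t)(-1,3).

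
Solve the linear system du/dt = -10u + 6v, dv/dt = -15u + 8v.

Coefficient matrix A = [[-10, 6], [-15, 8]].
Characteristic polynomial det(A - λI) = λ^2 + 2λ + 10 = 0.
Eigenvalues λ = -1 ± 3i (complex conjugate pair).
For λ=-1+3i: an eigenvector is (-1,-1) - i(1,2) = (-1 - i, -1 - 2i).
A real fundamental pair from Re and Im of e^((-1+3i)t)v: X_1 = e^(-t)(cos(3t)·(-1,-1) + sin(3t)·(1,2)), X_2 = e^(-t)(sin(3t)·(-1,-1) - cos(3t)·(1,2)).
General solution: c_1X_1 + c_2X_2.

u(t) = c_1e^(-t)sin(3t) - c_1e^(-t)cos(3t) - c_2e^(-t)sin(3t) - c_2e^(-t)cos(3t), v(t) = 2c_1e^(-t)sin(3t) - c_1e^(-t)cos(3t) - c_2e^(-t)sin(3t) - 2c_2e^(-t)cos(3t)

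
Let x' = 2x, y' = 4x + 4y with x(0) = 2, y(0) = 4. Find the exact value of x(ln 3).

18

A = [[2,0],[4,4]]; eigenvalues λ = 4, 2.
Eigenvectors: (0,1) for λ=4, (1,-2) for λ=2.
From the initial condition, c_1 = 8, c_2 = 2.
x(ln 3) = (8)(3^4)(0) + (2)(3^2)(1) = 18.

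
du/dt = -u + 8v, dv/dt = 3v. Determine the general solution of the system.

u(t) = C_1e^(-t) + 2C_2e^(3t), v(t) = C_2e^(3t)

Coefficient matrix A = [[-1, 8], [0, 3]].
Characteristic polynomial det(A - λI) = λ^2 - 2λ - 3 = 0.
Eigenvalues λ = -1, 3.
For λ=-1: (A-λI) row 1 is [0, 8], so an eigenvector is (1, 0).
For λ=3: (A-λI) row 1 is [-4, 8], so an eigenvector is (2, 1).
General solution: C_1e^(-t)(1,0) + C_2e^(3t)(2,1).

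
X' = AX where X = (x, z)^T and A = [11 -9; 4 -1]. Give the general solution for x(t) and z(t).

Coefficient matrix A = [[11, -9], [4, -1]].
Characteristic polynomial det(A - λI) = λ^2 - 10λ + 25 = 0.
Single eigenvalue λ = 5 with algebraic multiplicity 2.
Eigenvector v = (3,2); generalized eigenvector w with (A-λI)w=v is (2,1).
General solution: e^(5t)[C_1·v + C_2·(t·v + w)].

x(t) = 3C_1e^(5t) + 3C_2te^(5t) + 2C_2e^(5t), z(t) = 2C_1e^(5t) + 2C_2te^(5t) + C_2e^(5t)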